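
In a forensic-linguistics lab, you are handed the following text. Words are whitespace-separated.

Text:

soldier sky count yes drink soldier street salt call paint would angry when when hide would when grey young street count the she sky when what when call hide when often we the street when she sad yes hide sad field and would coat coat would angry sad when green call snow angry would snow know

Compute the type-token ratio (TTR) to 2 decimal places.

0.48

N = 56 tokens, V = 27 types.
TTR = V / N = 27 / 56 = 0.48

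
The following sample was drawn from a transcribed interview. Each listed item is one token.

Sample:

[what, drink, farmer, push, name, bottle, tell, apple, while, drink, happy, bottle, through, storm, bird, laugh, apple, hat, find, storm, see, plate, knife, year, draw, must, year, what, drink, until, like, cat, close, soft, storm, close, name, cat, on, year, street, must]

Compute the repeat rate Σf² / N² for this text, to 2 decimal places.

0.04

Frequencies: drink:3, storm:3, year:3, what:2, name:2, bottle:2, apple:2, must:2, cat:2, close:2, farmer:1, push:1, tell:1, while:1, happy:1, through:1, bird:1, laugh:1, hat:1, find:1, … (9 more, each freq 1)
Σf² = 74; N² = 1764
Repeat rate = 74 / 1764 = 0.04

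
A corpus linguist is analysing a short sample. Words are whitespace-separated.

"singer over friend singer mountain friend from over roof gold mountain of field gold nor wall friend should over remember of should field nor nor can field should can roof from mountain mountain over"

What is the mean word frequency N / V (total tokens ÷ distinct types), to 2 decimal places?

2.43

N = 34 tokens, V = 14 types.
Mean frequency = N / V = 34 / 14 = 2.43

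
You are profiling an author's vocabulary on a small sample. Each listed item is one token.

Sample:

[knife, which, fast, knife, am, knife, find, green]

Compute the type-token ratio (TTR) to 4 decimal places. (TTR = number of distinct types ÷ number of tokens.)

0.7500

N = 8 tokens, V = 6 types.
TTR = V / N = 6 / 8 = 0.7500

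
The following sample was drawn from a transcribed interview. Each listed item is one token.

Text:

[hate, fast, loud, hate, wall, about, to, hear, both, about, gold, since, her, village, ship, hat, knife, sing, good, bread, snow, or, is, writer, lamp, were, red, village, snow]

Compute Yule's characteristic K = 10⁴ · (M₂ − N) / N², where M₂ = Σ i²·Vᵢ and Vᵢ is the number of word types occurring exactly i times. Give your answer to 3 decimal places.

95.125

Frequencies: hate:2, about:2, village:2, snow:2, fast:1, loud:1, wall:1, to:1, hear:1, both:1, gold:1, since:1, her:1, ship:1, hat:1, knife:1, sing:1, good:1, bread:1, or:1, … (5 more, each freq 1)
N = 29. Frequency spectrum: V_1=21, V_2=4
M₂ = 1²·21 + 2²·4 = 37
K = 10000 × (37 − 29) / 29² = 95.125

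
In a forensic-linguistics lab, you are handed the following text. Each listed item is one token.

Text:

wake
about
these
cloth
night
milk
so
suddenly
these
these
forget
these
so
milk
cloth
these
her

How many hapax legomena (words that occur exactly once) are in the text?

6

Frequencies: these:5, cloth:2, milk:2, so:2, wake:1, about:1, night:1, suddenly:1, forget:1, her:1
Hapax (freq=1): about, forget, her, night, suddenly, wake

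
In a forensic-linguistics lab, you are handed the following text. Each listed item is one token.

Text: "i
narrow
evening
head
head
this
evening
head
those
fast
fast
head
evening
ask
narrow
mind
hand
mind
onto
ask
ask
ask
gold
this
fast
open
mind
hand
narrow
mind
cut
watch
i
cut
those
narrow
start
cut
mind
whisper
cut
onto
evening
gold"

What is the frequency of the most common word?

Frequencies: mind:5, narrow:4, evening:4, head:4, ask:4, cut:4, fast:3, i:2, this:2, those:2, hand:2, onto:2, gold:2, open:1, watch:1, start:1, whisper:1
Most common: 'mind' with frequency 5.

5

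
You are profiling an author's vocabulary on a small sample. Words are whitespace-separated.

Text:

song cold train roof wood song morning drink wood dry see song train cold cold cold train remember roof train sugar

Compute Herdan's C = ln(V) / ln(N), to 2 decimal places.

0.79

N = 21, V = 11.
ln(V) = 2.397895, ln(N) = 3.044522
C = 2.397895 / 3.044522 = 0.79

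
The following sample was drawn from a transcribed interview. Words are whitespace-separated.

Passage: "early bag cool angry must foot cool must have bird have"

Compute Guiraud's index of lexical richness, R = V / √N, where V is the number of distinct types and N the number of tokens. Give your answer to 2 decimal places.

N = 11, V = 8.
√N = 3.316625
R = 8 / 3.316625 = 2.41

2.41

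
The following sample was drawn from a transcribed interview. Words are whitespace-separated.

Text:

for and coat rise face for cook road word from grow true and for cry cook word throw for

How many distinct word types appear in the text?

13

Distinct types: {and, coat, cook, cry, face, for, from, grow, rise, road, throw, true, word}
V = 13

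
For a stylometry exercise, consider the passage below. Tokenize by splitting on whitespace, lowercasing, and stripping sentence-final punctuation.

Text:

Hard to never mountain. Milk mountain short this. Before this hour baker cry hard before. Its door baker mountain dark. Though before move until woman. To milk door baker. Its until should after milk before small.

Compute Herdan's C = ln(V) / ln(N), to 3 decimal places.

0.850

N = 36, V = 21.
ln(V) = 3.044522, ln(N) = 3.583519
C = 3.044522 / 3.583519 = 0.850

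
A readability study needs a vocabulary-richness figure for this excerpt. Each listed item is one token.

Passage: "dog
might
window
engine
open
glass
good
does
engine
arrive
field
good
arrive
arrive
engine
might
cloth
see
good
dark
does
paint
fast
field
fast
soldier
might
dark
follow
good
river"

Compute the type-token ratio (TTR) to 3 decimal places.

0.581

N = 31 tokens, V = 18 types.
TTR = V / N = 18 / 31 = 0.581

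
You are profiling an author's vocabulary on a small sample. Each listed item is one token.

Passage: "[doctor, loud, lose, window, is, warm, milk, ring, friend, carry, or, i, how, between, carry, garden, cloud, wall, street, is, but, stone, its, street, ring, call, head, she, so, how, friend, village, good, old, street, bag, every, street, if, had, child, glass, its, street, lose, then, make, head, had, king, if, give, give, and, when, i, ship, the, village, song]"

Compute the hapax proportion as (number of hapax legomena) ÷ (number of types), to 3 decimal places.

0.674

Frequencies: street:5, lose:2, is:2, ring:2, friend:2, carry:2, i:2, how:2, its:2, head:2, village:2, if:2, had:2, give:2, doctor:1, loud:1, window:1, warm:1, milk:1, or:1, … (23 more, each freq 1)
Hapax count = 29; type count = 43.
Ratio = 29 / 43 = 0.674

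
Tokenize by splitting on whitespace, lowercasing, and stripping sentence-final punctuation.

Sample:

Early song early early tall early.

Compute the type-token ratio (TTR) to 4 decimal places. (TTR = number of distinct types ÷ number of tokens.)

0.5000

N = 6 tokens, V = 3 types.
TTR = V / N = 3 / 6 = 0.5000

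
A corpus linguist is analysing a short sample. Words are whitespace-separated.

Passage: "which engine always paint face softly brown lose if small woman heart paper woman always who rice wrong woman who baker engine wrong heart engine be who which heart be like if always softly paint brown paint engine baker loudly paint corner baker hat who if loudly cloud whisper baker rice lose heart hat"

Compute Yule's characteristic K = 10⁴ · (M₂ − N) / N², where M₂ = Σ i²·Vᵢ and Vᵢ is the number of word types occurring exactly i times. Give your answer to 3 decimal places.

Frequencies: engine:4, paint:4, heart:4, who:4, baker:4, always:3, if:3, woman:3, which:2, softly:2, brown:2, lose:2, rice:2, wrong:2, be:2, loudly:2, hat:2, face:1, small:1, paper:1, … (4 more, each freq 1)
N = 54. Frequency spectrum: V_1=7, V_2=9, V_3=3, V_4=5
M₂ = 1²·7 + 2²·9 + 3²·3 + 4²·5 = 150
K = 10000 × (150 − 54) / 54² = 329.218

329.218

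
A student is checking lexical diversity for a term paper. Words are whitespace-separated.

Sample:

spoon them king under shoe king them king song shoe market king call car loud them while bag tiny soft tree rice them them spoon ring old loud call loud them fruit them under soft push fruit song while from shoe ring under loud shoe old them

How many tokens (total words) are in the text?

47

Tokens: spoon, them, king, under, shoe, king, them, king, song, shoe, market, king, call, car, loud, them, while, bag, tiny, soft, tree, rice, them, them, spoon, ring, old, loud, call, loud, them, fruit, them, under, soft, push, fruit, song, while, from, shoe, ring, under, loud, shoe, old, them
N = 47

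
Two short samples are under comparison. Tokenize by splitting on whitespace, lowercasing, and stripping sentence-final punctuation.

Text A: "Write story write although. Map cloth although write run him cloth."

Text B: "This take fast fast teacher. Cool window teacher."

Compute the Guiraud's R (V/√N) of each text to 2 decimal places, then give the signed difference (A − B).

A: V=7, N=11, R=2.11
B: V=6, N=8, R=2.12
Difference = 2.11 − 2.12 = -0.01

-0.01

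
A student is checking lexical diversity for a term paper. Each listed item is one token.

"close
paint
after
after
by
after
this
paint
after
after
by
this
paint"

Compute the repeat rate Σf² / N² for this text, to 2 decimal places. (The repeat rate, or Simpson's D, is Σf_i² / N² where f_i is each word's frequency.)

Frequencies: after:5, paint:3, by:2, this:2, close:1
Σf² = 43; N² = 169
Repeat rate = 43 / 169 = 0.25

0.25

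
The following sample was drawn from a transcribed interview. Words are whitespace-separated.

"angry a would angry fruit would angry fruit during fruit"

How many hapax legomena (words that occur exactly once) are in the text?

Frequencies: angry:3, fruit:3, would:2, a:1, during:1
Hapax (freq=1): a, during

2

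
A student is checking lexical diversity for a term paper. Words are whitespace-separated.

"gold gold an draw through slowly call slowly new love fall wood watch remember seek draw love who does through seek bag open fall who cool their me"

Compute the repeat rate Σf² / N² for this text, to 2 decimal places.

0.06

Frequencies: gold:2, draw:2, through:2, slowly:2, love:2, fall:2, seek:2, who:2, an:1, call:1, new:1, wood:1, watch:1, remember:1, does:1, bag:1, open:1, cool:1, their:1, me:1
Σf² = 44; N² = 784
Repeat rate = 44 / 784 = 0.06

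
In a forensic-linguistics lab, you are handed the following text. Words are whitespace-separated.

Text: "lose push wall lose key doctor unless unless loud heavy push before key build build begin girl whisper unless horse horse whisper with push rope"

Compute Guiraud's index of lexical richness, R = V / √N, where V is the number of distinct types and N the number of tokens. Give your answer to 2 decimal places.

N = 25, V = 16.
√N = 5.000000
R = 16 / 5.000000 = 3.20

3.20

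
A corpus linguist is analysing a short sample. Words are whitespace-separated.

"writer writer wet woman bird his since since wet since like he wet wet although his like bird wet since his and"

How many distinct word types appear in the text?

Distinct types: {although, and, bird, he, his, like, since, wet, woman, writer}
V = 10

10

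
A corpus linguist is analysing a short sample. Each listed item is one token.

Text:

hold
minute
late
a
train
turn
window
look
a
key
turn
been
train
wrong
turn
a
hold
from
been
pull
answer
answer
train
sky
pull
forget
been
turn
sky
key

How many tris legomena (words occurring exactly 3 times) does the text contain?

3

Frequencies: turn:4, a:3, train:3, been:3, hold:2, key:2, pull:2, answer:2, sky:2, minute:1, late:1, window:1, look:1, wrong:1, from:1, forget:1
Words with frequency 3: a, been, train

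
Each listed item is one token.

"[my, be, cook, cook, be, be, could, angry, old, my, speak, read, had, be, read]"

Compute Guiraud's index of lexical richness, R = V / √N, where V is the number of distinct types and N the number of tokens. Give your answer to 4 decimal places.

N = 15, V = 9.
√N = 3.872983
R = 9 / 3.872983 = 2.3238

2.3238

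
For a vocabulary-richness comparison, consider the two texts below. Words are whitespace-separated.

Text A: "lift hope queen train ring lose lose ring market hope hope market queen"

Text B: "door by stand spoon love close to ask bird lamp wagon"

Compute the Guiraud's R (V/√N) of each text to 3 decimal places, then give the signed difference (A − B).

-1.376

A: V=7, N=13, R=1.941
B: V=11, N=11, R=3.317
Difference = 1.941 − 3.317 = -1.376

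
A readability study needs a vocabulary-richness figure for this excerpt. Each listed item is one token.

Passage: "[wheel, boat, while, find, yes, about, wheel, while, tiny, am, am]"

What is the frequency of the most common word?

Frequencies: wheel:2, while:2, am:2, boat:1, find:1, yes:1, about:1, tiny:1
Most common: 'wheel' with frequency 2.

2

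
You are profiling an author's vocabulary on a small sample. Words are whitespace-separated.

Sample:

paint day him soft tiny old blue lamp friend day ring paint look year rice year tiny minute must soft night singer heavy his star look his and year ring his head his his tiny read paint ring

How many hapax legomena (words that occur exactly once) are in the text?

15

Frequencies: his:5, paint:3, tiny:3, ring:3, year:3, day:2, soft:2, look:2, him:1, old:1, blue:1, lamp:1, friend:1, rice:1, minute:1, must:1, night:1, singer:1, heavy:1, star:1, … (3 more, each freq 1)
Hapax (freq=1): and, blue, friend, head, heavy, him, lamp, minute, must, night, old, read, rice, singer, star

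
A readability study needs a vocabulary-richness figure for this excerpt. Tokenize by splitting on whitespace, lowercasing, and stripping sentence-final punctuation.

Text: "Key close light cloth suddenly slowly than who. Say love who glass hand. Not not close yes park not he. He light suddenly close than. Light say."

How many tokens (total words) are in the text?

Tokens: key, close, light, cloth, suddenly, slowly, than, who, say, love, who, glass, hand, not, not, close, yes, park, not, he, he, light, suddenly, close, than, light, say
N = 27

27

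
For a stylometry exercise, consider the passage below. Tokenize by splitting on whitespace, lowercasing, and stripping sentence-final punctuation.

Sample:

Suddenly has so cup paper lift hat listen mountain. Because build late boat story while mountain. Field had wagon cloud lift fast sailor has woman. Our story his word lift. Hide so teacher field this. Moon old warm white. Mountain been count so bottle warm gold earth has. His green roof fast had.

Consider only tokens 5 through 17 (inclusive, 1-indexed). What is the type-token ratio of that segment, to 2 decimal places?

Segment tokens 5–17: paper, lift, hat, listen, mountain, because, build, late, boat, story, while, mountain, field
Segment N = 13, segment V = 12.
TTR = 12 / 13 = 0.92

0.92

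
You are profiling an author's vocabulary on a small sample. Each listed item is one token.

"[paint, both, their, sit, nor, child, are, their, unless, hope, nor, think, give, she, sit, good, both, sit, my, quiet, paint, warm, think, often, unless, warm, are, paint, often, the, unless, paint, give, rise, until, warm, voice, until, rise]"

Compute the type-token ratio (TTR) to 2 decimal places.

0.54

N = 39 tokens, V = 21 types.
TTR = V / N = 21 / 39 = 0.54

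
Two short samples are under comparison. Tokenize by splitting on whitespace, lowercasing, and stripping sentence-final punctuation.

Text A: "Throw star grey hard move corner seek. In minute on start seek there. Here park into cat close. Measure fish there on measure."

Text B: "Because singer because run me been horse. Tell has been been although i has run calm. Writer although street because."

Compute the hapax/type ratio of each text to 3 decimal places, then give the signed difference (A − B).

0.174

A: hapax=15, V=19, ratio=0.789
B: hapax=8, V=13, ratio=0.615
Difference = 0.789 − 0.615 = 0.174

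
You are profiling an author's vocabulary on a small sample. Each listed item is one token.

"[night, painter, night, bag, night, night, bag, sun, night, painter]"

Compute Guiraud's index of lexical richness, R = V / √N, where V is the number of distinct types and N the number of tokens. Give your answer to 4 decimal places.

1.2649

N = 10, V = 4.
√N = 3.162278
R = 4 / 3.162278 = 1.2649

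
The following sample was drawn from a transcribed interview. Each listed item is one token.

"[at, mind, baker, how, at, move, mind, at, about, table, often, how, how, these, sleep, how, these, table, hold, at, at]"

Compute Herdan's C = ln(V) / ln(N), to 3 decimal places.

N = 21, V = 11.
ln(V) = 2.397895, ln(N) = 3.044522
C = 2.397895 / 3.044522 = 0.788

0.788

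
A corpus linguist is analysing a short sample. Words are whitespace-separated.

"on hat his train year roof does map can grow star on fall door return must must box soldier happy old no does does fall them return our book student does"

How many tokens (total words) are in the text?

31

Tokens: on, hat, his, train, year, roof, does, map, can, grow, star, on, fall, door, return, must, must, box, soldier, happy, old, no, does, does, fall, them, return, our, book, student, does
N = 31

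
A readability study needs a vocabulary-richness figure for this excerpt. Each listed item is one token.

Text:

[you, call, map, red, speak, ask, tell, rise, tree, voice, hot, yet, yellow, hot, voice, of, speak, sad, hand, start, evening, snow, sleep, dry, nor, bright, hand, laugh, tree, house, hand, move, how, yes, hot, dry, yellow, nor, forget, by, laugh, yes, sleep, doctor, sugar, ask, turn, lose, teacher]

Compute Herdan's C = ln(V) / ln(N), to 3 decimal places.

0.914

N = 49, V = 35.
ln(V) = 3.555348, ln(N) = 3.891820
C = 3.555348 / 3.891820 = 0.914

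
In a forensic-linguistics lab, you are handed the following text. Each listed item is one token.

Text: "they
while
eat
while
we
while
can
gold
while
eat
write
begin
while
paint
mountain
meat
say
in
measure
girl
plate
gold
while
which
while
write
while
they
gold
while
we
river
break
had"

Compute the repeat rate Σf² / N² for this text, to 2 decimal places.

0.10

Frequencies: while:9, gold:3, they:2, eat:2, we:2, write:2, can:1, begin:1, paint:1, mountain:1, meat:1, say:1, in:1, measure:1, girl:1, plate:1, which:1, river:1, break:1, had:1
Σf² = 120; N² = 1156
Repeat rate = 120 / 1156 = 0.10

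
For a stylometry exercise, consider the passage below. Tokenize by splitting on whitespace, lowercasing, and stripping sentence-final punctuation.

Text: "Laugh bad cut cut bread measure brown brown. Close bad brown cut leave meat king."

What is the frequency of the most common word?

3

Frequencies: cut:3, brown:3, bad:2, laugh:1, bread:1, measure:1, close:1, leave:1, meat:1, king:1
Most common: 'cut' with frequency 3.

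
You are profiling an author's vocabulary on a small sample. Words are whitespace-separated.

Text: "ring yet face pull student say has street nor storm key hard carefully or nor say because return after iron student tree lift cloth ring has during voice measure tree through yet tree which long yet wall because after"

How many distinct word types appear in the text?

Distinct types: {after, because, carefully, cloth, during, face, hard, has, iron, key, lift, long, measure, nor, or, pull, return, ring, say, storm, street, student, through, tree, voice, wall, which, yet}
V = 28

28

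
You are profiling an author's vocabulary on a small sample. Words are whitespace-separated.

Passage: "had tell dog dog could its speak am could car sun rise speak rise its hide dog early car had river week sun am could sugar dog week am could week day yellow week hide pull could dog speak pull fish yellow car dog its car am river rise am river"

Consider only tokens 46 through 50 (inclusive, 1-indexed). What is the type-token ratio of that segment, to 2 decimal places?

Segment tokens 46–50: car, am, river, rise, am
Segment N = 5, segment V = 4.
TTR = 4 / 5 = 0.80

0.80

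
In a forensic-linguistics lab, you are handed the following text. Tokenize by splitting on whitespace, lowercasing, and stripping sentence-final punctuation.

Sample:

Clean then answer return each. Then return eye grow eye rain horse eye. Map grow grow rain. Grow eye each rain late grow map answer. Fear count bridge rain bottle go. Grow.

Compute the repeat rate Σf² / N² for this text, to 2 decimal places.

0.09

Frequencies: grow:6, eye:4, rain:4, then:2, answer:2, return:2, each:2, map:2, clean:1, horse:1, late:1, fear:1, count:1, bridge:1, bottle:1, go:1
Σf² = 96; N² = 1024
Repeat rate = 96 / 1024 = 0.09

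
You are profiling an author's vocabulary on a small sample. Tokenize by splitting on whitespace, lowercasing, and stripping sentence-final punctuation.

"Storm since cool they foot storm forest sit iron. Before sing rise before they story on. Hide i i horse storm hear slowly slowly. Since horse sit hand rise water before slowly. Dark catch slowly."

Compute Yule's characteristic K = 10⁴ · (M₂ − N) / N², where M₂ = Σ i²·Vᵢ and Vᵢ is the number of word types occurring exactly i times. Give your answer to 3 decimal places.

Frequencies: slowly:4, storm:3, before:3, since:2, they:2, sit:2, rise:2, i:2, horse:2, cool:1, foot:1, forest:1, iron:1, sing:1, story:1, on:1, hide:1, hear:1, hand:1, water:1, … (2 more, each freq 1)
N = 35. Frequency spectrum: V_1=13, V_2=6, V_3=2, V_4=1
M₂ = 1²·13 + 2²·6 + 3²·2 + 4²·1 = 71
K = 10000 × (71 − 35) / 35² = 293.878

293.878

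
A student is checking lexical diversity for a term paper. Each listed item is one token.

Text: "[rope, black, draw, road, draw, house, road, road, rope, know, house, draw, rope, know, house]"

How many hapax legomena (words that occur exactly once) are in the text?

1

Frequencies: rope:3, draw:3, road:3, house:3, know:2, black:1
Hapax (freq=1): black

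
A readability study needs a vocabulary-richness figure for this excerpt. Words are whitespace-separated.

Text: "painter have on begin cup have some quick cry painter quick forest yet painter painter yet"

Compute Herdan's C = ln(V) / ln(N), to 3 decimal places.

0.830

N = 16, V = 10.
ln(V) = 2.302585, ln(N) = 2.772589
C = 2.302585 / 2.772589 = 0.830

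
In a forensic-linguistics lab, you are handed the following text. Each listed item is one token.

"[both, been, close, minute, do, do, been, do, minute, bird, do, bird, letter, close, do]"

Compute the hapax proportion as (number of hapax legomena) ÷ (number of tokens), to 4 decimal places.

Frequencies: do:5, been:2, close:2, minute:2, bird:2, both:1, letter:1
Hapax count = 2; token count = 15.
Ratio = 2 / 15 = 0.1333

0.1333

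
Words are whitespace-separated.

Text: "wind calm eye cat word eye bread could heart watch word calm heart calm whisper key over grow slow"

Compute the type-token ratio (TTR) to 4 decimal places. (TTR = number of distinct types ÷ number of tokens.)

N = 19 tokens, V = 14 types.
TTR = V / N = 14 / 19 = 0.7368

0.7368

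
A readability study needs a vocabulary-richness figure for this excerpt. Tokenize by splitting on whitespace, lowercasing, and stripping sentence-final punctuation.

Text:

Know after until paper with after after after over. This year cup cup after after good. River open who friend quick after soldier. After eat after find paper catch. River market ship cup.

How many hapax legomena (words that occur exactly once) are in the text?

Frequencies: after:9, cup:3, paper:2, river:2, know:1, until:1, with:1, over:1, this:1, year:1, good:1, open:1, who:1, friend:1, quick:1, soldier:1, eat:1, find:1, catch:1, market:1, … (1 more, each freq 1)
Hapax (freq=1): catch, eat, find, friend, good, know, market, open, over, quick, ship, soldier, this, until, who, with, year

17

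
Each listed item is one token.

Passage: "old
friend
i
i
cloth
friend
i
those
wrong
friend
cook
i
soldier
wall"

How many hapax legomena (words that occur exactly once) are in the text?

Frequencies: i:4, friend:3, old:1, cloth:1, those:1, wrong:1, cook:1, soldier:1, wall:1
Hapax (freq=1): cloth, cook, old, soldier, those, wall, wrong

7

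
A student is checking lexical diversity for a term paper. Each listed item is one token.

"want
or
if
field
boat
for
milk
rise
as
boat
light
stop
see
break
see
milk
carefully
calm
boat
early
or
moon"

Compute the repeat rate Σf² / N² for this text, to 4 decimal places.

0.0702

Frequencies: boat:3, or:2, milk:2, see:2, want:1, if:1, field:1, for:1, rise:1, as:1, light:1, stop:1, break:1, carefully:1, calm:1, early:1, moon:1
Σf² = 34; N² = 484
Repeat rate = 34 / 484 = 0.0702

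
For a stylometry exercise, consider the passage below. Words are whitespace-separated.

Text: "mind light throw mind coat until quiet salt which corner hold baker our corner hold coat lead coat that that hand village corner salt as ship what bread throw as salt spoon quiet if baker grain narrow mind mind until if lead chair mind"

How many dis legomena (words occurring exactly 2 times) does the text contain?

Frequencies: mind:5, coat:3, salt:3, corner:3, throw:2, until:2, quiet:2, hold:2, baker:2, lead:2, that:2, as:2, if:2, light:1, which:1, our:1, hand:1, village:1, ship:1, what:1, … (5 more, each freq 1)
Words with frequency 2: as, baker, hold, if, lead, quiet, that, throw, until

9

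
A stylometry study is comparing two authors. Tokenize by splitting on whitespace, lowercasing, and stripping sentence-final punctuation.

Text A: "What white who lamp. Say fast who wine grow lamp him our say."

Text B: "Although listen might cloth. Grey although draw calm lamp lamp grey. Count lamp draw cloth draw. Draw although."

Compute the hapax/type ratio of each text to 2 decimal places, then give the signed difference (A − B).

A: hapax=7, V=10, ratio=0.70
B: hapax=4, V=9, ratio=0.44
Difference = 0.70 − 0.44 = 0.26

0.26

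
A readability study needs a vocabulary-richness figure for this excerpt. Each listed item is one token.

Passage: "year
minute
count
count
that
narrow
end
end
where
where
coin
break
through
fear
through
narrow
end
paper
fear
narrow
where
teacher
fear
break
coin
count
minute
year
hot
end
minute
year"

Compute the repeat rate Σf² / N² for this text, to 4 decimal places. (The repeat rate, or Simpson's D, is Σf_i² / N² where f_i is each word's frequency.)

0.0840

Frequencies: end:4, year:3, minute:3, count:3, narrow:3, where:3, fear:3, coin:2, break:2, through:2, that:1, paper:1, teacher:1, hot:1
Σf² = 86; N² = 1024
Repeat rate = 86 / 1024 = 0.0840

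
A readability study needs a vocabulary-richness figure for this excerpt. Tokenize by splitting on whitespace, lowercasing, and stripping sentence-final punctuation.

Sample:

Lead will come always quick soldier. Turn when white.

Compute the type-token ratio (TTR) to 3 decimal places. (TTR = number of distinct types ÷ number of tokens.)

1.000

N = 9 tokens, V = 9 types.
TTR = V / N = 9 / 9 = 1.000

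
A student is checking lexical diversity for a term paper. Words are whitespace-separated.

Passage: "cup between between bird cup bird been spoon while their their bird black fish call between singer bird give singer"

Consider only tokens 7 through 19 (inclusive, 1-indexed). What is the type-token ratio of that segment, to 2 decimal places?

Segment tokens 7–19: been, spoon, while, their, their, bird, black, fish, call, between, singer, bird, give
Segment N = 13, segment V = 11.
TTR = 11 / 13 = 0.85

0.85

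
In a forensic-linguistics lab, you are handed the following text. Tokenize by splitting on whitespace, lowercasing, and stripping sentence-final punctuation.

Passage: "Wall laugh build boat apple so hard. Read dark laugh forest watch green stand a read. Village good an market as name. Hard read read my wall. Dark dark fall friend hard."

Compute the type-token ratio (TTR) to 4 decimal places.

0.7188

N = 32 tokens, V = 23 types.
TTR = V / N = 23 / 32 = 0.7188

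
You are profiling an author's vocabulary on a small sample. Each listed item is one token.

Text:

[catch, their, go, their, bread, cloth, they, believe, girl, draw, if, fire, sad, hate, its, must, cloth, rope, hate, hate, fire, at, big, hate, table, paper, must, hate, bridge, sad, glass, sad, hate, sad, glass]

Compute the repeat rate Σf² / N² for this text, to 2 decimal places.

Frequencies: hate:6, sad:4, their:2, cloth:2, fire:2, must:2, glass:2, catch:1, go:1, bread:1, they:1, believe:1, girl:1, draw:1, if:1, its:1, rope:1, at:1, big:1, table:1, … (2 more, each freq 1)
Σf² = 87; N² = 1225
Repeat rate = 87 / 1225 = 0.07

0.07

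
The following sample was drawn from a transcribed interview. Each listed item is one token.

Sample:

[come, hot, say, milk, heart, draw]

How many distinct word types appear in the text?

Distinct types: {come, draw, heart, hot, milk, say}
V = 6

6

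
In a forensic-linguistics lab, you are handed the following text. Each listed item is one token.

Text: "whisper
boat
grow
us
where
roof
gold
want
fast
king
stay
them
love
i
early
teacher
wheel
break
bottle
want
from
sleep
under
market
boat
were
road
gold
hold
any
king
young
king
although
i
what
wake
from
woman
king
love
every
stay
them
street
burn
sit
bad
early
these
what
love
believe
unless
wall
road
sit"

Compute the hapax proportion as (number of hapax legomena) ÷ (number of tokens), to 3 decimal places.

0.491

Frequencies: king:4, love:3, boat:2, gold:2, want:2, stay:2, them:2, i:2, early:2, from:2, road:2, what:2, sit:2, whisper:1, grow:1, us:1, where:1, roof:1, fast:1, teacher:1, … (21 more, each freq 1)
Hapax count = 28; token count = 57.
Ratio = 28 / 57 = 0.491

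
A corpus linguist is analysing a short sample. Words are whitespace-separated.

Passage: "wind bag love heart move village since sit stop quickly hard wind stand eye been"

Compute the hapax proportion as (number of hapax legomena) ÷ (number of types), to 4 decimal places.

0.9286

Frequencies: wind:2, bag:1, love:1, heart:1, move:1, village:1, since:1, sit:1, stop:1, quickly:1, hard:1, stand:1, eye:1, been:1
Hapax count = 13; type count = 14.
Ratio = 13 / 14 = 0.9286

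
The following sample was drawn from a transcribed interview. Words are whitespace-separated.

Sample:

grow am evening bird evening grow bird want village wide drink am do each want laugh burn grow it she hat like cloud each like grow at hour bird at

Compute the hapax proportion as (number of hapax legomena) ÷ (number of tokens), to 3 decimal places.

0.367

Frequencies: grow:4, bird:3, am:2, evening:2, want:2, each:2, like:2, at:2, village:1, wide:1, drink:1, do:1, laugh:1, burn:1, it:1, she:1, hat:1, cloud:1, hour:1
Hapax count = 11; token count = 30.
Ratio = 11 / 30 = 0.367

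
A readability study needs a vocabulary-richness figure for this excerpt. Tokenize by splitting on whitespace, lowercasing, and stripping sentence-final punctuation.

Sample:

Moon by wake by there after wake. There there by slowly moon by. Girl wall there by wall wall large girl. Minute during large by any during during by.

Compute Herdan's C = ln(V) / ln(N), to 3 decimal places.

N = 29, V = 12.
ln(V) = 2.484907, ln(N) = 3.367296
C = 2.484907 / 3.367296 = 0.738

0.738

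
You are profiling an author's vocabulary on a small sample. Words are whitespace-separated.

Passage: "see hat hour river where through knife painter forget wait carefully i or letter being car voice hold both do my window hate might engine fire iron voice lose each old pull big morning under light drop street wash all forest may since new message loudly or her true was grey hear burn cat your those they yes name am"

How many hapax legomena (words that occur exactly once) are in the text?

Frequencies: or:2, voice:2, see:1, hat:1, hour:1, river:1, where:1, through:1, knife:1, painter:1, forget:1, wait:1, carefully:1, i:1, letter:1, being:1, car:1, hold:1, both:1, do:1, … (38 more, each freq 1)
Hapax (freq=1): all, am, being, big, both, burn, car, carefully, cat, do, drop, each, engine, fire, forest, forget, grey, hat, hate, hear, her, hold, hour, i, iron, knife, letter, light, lose, loudly, may, message, might, morning, my, name, new, old, painter, pull, river, see, since, street, they, those, through, true, under, wait, was, wash, where, window, yes, your

56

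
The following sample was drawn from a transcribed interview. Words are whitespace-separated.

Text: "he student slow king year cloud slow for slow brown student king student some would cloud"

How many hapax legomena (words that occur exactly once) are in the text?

Frequencies: student:3, slow:3, king:2, cloud:2, he:1, year:1, for:1, brown:1, some:1, would:1
Hapax (freq=1): brown, for, he, some, would, year

6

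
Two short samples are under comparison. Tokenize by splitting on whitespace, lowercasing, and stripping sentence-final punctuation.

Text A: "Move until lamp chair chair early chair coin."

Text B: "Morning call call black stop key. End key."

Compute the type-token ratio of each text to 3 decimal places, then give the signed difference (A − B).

TTR(A) = 6/8 = 0.750
TTR(B) = 6/8 = 0.750
Difference = 0.750 − 0.750 = 0.000

0.000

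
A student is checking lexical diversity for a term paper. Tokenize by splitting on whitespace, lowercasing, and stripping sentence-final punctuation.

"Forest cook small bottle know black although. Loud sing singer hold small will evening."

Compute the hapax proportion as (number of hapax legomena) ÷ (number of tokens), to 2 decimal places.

Frequencies: small:2, forest:1, cook:1, bottle:1, know:1, black:1, although:1, loud:1, sing:1, singer:1, hold:1, will:1, evening:1
Hapax count = 12; token count = 14.
Ratio = 12 / 14 = 0.86

0.86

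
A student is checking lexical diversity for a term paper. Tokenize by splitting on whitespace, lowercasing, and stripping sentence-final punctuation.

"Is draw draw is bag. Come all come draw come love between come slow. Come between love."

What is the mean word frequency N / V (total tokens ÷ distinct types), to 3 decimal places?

2.125

N = 17 tokens, V = 8 types.
Mean frequency = N / V = 17 / 8 = 2.125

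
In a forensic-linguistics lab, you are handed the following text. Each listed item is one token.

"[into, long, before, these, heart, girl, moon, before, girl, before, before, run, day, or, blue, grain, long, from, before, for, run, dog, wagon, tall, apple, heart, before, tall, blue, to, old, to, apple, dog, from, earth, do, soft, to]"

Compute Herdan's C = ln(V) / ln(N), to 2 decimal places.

N = 39, V = 23.
ln(V) = 3.135494, ln(N) = 3.663562
C = 3.135494 / 3.663562 = 0.86

0.86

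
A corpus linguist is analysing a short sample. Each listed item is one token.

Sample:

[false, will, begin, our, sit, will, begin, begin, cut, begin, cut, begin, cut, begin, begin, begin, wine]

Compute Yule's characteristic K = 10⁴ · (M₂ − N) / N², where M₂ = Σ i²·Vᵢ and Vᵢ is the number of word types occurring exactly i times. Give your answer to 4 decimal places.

2214.5329

Frequencies: begin:8, cut:3, will:2, false:1, our:1, sit:1, wine:1
N = 17. Frequency spectrum: V_1=4, V_2=1, V_3=1, V_8=1
M₂ = 1²·4 + 2²·1 + 3²·1 + 8²·1 = 81
K = 10000 × (81 − 17) / 17² = 2214.5329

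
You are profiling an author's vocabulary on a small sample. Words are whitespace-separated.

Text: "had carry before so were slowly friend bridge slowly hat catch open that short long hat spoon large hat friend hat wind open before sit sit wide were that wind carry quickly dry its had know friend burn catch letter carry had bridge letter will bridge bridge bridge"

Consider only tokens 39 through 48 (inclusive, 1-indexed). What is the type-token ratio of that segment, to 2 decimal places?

0.60

Segment tokens 39–48: catch, letter, carry, had, bridge, letter, will, bridge, bridge, bridge
Segment N = 10, segment V = 6.
TTR = 6 / 10 = 0.60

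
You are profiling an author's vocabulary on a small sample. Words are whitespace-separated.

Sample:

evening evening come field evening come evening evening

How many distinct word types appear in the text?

Distinct types: {come, evening, field}
V = 3

3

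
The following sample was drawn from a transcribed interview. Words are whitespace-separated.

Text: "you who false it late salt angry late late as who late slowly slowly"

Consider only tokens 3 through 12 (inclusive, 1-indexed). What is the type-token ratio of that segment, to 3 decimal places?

Segment tokens 3–12: false, it, late, salt, angry, late, late, as, who, late
Segment N = 10, segment V = 7.
TTR = 7 / 10 = 0.700

0.700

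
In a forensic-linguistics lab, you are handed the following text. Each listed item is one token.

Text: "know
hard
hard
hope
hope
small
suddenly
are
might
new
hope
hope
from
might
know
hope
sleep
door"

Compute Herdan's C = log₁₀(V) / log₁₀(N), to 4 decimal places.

N = 18, V = 11.
log₁₀(V) = 1.041393, log₁₀(N) = 1.255273
C = 1.041393 / 1.255273 = 0.8296

0.8296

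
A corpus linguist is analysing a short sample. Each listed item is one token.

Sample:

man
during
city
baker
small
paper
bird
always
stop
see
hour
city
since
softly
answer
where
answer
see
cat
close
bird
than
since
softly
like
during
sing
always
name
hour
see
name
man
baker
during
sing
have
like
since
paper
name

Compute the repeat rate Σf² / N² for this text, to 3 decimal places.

0.052

Frequencies: during:3, see:3, since:3, name:3, man:2, city:2, baker:2, paper:2, bird:2, always:2, hour:2, softly:2, answer:2, like:2, sing:2, small:1, stop:1, where:1, cat:1, close:1, … (2 more, each freq 1)
Σf² = 87; N² = 1681
Repeat rate = 87 / 1681 = 0.052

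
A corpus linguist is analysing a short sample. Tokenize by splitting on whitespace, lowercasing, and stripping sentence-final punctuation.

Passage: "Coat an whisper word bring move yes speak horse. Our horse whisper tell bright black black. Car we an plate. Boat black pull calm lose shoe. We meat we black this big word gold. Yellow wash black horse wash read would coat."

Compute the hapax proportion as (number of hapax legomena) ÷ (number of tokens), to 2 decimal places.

0.50

Frequencies: black:5, horse:3, we:3, coat:2, an:2, whisper:2, word:2, wash:2, bring:1, move:1, yes:1, speak:1, our:1, tell:1, bright:1, car:1, plate:1, boat:1, pull:1, calm:1, … (9 more, each freq 1)
Hapax count = 21; token count = 42.
Ratio = 21 / 42 = 0.50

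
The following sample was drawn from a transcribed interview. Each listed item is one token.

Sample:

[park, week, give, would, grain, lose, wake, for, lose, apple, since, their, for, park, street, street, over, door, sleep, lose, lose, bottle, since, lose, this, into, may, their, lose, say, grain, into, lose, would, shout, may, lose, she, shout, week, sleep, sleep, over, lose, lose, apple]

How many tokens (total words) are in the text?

46

Tokens: park, week, give, would, grain, lose, wake, for, lose, apple, since, their, for, park, street, street, over, door, sleep, lose, lose, bottle, since, lose, this, into, may, their, lose, say, grain, into, lose, would, shout, may, lose, she, shout, week, sleep, sleep, over, lose, lose, apple
N = 46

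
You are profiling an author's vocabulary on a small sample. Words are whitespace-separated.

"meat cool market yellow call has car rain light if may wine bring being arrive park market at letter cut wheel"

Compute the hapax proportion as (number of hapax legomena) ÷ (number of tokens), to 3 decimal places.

0.905

Frequencies: market:2, meat:1, cool:1, yellow:1, call:1, has:1, car:1, rain:1, light:1, if:1, may:1, wine:1, bring:1, being:1, arrive:1, park:1, at:1, letter:1, cut:1, wheel:1
Hapax count = 19; token count = 21.
Ratio = 19 / 21 = 0.905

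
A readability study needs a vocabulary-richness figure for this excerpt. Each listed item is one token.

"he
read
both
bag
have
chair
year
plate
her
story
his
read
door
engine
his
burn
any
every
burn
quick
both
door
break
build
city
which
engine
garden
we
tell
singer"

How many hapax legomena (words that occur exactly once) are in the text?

19

Frequencies: read:2, both:2, his:2, door:2, engine:2, burn:2, he:1, bag:1, have:1, chair:1, year:1, plate:1, her:1, story:1, any:1, every:1, quick:1, break:1, build:1, city:1, … (5 more, each freq 1)
Hapax (freq=1): any, bag, break, build, chair, city, every, garden, have, he, her, plate, quick, singer, story, tell, we, which, year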